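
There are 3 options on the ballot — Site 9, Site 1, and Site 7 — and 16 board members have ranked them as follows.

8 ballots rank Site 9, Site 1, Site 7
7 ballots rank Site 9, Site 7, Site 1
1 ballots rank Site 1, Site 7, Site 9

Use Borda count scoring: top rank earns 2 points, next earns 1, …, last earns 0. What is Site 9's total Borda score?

Borda scores:
  Site 9: 8·2 + 7·2 + 0 = 30
  Site 1: 8·1 + 7·0 + 2 = 10
  Site 7: 8·0 + 7·1 + 1 = 8

30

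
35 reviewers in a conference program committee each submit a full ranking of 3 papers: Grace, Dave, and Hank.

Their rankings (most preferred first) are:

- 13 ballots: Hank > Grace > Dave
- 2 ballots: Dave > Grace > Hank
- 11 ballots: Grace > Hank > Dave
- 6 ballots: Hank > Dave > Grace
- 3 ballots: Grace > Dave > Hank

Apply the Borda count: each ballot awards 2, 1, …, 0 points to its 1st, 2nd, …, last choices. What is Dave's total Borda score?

Borda scores:
  Grace: 13·1 + 2·1 + 11·2 + 6·0 + 3·2 = 43
  Dave: 13·0 + 2·2 + 11·0 + 6·1 + 3·1 = 13
  Hank: 13·2 + 2·0 + 11·1 + 6·2 + 3·0 = 49

13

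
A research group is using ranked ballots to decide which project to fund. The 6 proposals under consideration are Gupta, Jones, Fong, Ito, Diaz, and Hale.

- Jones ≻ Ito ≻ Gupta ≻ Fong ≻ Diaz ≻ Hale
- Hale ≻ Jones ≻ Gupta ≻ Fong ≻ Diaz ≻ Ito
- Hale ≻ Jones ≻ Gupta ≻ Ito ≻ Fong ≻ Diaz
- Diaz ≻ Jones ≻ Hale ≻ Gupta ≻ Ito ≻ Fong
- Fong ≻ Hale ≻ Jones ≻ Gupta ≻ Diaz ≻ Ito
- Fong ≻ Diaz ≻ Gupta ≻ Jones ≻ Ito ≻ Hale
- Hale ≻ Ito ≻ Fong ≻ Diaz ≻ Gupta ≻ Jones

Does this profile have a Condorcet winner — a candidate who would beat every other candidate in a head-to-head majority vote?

Yes

Head-to-head results (7 voters total):
Gupta vs Jones: Jones wins 5–2.
Gupta vs Fong: Gupta wins 4–3.
Gupta vs Ito: Gupta wins 5–2.
Gupta vs Diaz: Gupta wins 4–3.
Gupta vs Hale: Hale wins 5–2.
Jones vs Fong: Jones wins 4–3.
Jones vs Ito: Jones wins 6–1.
Jones vs Diaz: Jones wins 4–3.
Jones vs Hale: Hale wins 4–3.
Fong vs Ito: Ito wins 4–3.
Fong vs Diaz: Fong wins 6–1.
Fong vs Hale: Hale wins 4–3.
Ito vs Diaz: Diaz wins 4–3.
Ito vs Hale: Hale wins 5–2.
Diaz vs Hale: Hale wins 4–3.
Hale beats each rival — Gupta (5–2), Jones (4–3), Fong (4–3), Ito (5–2), Diaz (4–3) — so Hale is the Condorcet winner.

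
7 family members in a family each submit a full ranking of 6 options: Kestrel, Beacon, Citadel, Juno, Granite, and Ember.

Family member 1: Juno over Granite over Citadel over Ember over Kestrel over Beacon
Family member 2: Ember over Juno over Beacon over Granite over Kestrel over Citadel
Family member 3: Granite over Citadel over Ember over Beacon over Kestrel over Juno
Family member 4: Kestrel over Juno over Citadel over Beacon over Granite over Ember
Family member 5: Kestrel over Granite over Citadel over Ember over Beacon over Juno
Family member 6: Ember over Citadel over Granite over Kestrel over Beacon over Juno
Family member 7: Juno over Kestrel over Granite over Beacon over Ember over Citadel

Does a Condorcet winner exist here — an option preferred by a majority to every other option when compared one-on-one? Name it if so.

Head-to-head results (7 voters total):
Kestrel vs Beacon: Kestrel wins 5–2.
Kestrel vs Citadel: Kestrel wins 4–3.
Kestrel vs Juno: Kestrel wins 4–3.
Kestrel vs Granite: Granite wins 4–3.
Kestrel vs Ember: Ember wins 4–3.
Beacon vs Citadel: Citadel wins 5–2.
Beacon vs Juno: Juno wins 4–3.
Beacon vs Granite: Granite wins 5–2.
Beacon vs Ember: Ember wins 5–2.
Citadel vs Juno: Juno wins 4–3.
Citadel vs Granite: Granite wins 5–2.
Citadel vs Ember: Citadel wins 4–3.
Juno vs Granite: Juno wins 4–3.
Juno vs Ember: Ember wins 4–3.
Granite vs Ember: Granite wins 5–2.
No candidate beats all others: Kestrel beats Citadel beats Ember beats Kestrel, a majority cycle.

There is no Condorcet winner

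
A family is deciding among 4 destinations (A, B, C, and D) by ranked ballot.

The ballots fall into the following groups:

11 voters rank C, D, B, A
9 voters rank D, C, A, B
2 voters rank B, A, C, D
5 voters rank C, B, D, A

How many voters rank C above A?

25

Ballots ranking C above A: 11+9+5 = 25.
Ballots ranking A above C: 2.
So 25 of 27 voters prefer C to A.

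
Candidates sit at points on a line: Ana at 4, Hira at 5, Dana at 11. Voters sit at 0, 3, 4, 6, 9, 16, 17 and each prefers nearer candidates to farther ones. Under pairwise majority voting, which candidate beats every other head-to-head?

With single-peaked preferences on a line, the Condorcet winner is the candidate closest to the median voter.
The median voter (position 6) is closest to Hira at 5.
Check: Hira vs Dana — voters closer to Hira: 4 of 7.

Hira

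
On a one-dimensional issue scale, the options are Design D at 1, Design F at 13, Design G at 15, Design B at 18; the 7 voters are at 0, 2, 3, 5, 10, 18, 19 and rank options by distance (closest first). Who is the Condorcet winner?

Design D

With single-peaked preferences on a line, the Condorcet winner is the candidate closest to the median voter.
The median voter (position 5) is closest to Design D at 1.
Check: Design D vs Design B — voters closer to Design D: 4 of 7.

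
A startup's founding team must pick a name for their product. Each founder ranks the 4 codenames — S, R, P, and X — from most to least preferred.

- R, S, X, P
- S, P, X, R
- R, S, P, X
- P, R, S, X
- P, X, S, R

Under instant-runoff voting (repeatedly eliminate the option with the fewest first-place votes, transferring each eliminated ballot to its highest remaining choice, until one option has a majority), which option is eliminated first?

X

Round 1: R 2, P 2, S 1, X 0. X has the fewest and is eliminated.
Round 2: R 2, P 2, S 1. S has the fewest and is eliminated.
Round 3: P 3, R 2. P has a majority.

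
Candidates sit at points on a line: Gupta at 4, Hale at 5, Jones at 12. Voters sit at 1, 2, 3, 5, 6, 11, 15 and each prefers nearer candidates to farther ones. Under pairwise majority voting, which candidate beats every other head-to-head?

Hale

With single-peaked preferences on a line, the Condorcet winner is the candidate closest to the median voter.
The median voter (position 5) is closest to Hale at 5.
Check: Hale vs Gupta — voters closer to Hale: 4 of 7.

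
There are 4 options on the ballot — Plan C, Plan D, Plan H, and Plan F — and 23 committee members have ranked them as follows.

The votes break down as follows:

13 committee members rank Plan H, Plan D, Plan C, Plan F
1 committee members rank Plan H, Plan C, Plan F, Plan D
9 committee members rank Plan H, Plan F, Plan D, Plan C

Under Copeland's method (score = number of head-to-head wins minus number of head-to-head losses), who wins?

Pairwise results:
  Plan C vs Plan D: Plan D wins 22–1.
  Plan C vs Plan H: Plan H wins 23–0.
  Plan C vs Plan F: Plan C wins 14–9.
  Plan D vs Plan H: Plan H wins 23–0.
  Plan D vs Plan F: Plan D wins 13–10.
  Plan H vs Plan F: Plan H wins 23–0.
Copeland scores (wins − losses):
  Plan C: 1 − 2 = -1
  Plan D: 2 − 1 = 1
  Plan H: 3 − 0 = 3
  Plan F: 0 − 3 = -3
Plan H has the best Copeland score.

Plan H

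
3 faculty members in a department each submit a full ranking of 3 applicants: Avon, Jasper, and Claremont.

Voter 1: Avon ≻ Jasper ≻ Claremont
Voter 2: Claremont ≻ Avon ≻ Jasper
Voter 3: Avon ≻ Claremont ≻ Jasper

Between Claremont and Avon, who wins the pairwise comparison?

Avon

Ballots ranking Claremont above Avon: 1.
Ballots ranking Avon above Claremont: 2.
Avon wins the head-to-head, 2–1.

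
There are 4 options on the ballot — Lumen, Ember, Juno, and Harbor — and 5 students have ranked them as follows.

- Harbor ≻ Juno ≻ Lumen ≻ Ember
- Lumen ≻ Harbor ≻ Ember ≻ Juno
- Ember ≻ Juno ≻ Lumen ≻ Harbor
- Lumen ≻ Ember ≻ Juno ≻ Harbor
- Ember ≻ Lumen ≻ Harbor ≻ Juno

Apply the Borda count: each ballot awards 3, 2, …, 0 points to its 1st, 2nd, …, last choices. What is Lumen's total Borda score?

Borda scores:
  Lumen: 1 + 3 + 1 + 3 + 2 = 10
  Ember: 0 + 1 + 3 + 2 + 3 = 9
  Juno: 2 + 0 + 2 + 1 + 0 = 5
  Harbor: 3 + 2 + 0 + 0 + 1 = 6

10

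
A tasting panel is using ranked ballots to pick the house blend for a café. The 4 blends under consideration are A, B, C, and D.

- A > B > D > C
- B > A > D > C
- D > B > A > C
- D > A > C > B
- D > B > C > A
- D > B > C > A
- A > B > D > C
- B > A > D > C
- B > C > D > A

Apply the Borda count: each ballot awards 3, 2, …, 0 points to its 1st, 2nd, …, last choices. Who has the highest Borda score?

Borda scores:
  A: 3 + 2 + 1 + 2 + 0 + 0 + 3 + 2 + 0 = 13
  B: 2 + 3 + 2 + 0 + 2 + 2 + 2 + 3 + 3 = 19
  C: 0 + 0 + 0 + 1 + 1 + 1 + 0 + 0 + 2 = 5
  D: 1 + 1 + 3 + 3 + 3 + 3 + 1 + 1 + 1 = 17
B has the highest total.

B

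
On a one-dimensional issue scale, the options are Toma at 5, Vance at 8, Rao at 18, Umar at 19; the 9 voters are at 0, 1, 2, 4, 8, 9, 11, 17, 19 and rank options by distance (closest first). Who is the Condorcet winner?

Vance

With single-peaked preferences on a line, the Condorcet winner is the candidate closest to the median voter.
The median voter (position 8) is closest to Vance at 8.
Check: Vance vs Rao — voters closer to Vance: 7 of 9.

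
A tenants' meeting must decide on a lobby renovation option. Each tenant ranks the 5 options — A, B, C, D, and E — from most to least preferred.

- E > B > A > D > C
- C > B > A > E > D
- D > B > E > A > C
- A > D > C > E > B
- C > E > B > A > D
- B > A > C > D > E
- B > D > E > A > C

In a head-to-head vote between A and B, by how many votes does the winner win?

Ballots ranking A above B: 1.
Ballots ranking B above A: 6.
B wins 6–1, a margin of 5.

5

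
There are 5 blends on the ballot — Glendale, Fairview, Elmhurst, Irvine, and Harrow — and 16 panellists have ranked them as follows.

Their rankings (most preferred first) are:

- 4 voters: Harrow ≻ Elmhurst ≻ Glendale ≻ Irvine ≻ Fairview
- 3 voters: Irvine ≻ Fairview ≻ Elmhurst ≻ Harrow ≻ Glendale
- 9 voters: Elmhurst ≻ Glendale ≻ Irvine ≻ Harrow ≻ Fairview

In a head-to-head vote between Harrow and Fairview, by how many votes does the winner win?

10

Ballots ranking Harrow above Fairview: 4+9 = 13.
Ballots ranking Fairview above Harrow: 3.
Harrow wins 13–3, a margin of 10.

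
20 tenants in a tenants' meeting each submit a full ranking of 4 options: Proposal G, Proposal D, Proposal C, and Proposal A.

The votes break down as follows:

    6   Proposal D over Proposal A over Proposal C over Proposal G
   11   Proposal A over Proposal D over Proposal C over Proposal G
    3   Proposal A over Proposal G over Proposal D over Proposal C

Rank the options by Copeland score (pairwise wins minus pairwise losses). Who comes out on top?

Pairwise results:
  Proposal G vs Proposal D: Proposal D wins 17–3.
  Proposal G vs Proposal C: Proposal C wins 17–3.
  Proposal G vs Proposal A: Proposal A wins 20–0.
  Proposal D vs Proposal C: Proposal D wins 20–0.
  Proposal D vs Proposal A: Proposal A wins 14–6.
  Proposal C vs Proposal A: Proposal A wins 20–0.
Copeland scores (wins − losses):
  Proposal G: 0 − 3 = -3
  Proposal D: 2 − 1 = 1
  Proposal C: 1 − 2 = -1
  Proposal A: 3 − 0 = 3
Proposal A has the best Copeland score.

Proposal A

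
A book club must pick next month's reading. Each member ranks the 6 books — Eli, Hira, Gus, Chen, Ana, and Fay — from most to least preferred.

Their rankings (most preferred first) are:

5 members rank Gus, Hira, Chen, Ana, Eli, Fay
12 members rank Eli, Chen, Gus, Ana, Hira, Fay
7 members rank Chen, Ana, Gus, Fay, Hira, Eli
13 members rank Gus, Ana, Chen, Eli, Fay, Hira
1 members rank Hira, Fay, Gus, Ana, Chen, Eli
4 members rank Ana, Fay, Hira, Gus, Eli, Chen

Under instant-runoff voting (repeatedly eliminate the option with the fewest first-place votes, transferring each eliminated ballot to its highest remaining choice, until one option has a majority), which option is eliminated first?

Fay

Round 1: Gus 18, Eli 12, Chen 7, Ana 4, Hira 1, Fay 0. Fay has the fewest and is eliminated.
Round 2: Gus 18, Eli 12, Chen 7, Ana 4, Hira 1. Hira has the fewest and is eliminated.
Round 3: Gus 19, Eli 12, Chen 7, Ana 4. Ana has the fewest and is eliminated.
Round 4: Gus 23, Eli 12, Chen 7. Gus has a majority.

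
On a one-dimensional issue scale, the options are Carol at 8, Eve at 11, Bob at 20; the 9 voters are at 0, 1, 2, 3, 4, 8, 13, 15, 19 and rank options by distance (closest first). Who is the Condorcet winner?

With single-peaked preferences on a line, the Condorcet winner is the candidate closest to the median voter.
The median voter (position 4) is closest to Carol at 8.
Check: Carol vs Bob — voters closer to Carol: 7 of 9.

Carol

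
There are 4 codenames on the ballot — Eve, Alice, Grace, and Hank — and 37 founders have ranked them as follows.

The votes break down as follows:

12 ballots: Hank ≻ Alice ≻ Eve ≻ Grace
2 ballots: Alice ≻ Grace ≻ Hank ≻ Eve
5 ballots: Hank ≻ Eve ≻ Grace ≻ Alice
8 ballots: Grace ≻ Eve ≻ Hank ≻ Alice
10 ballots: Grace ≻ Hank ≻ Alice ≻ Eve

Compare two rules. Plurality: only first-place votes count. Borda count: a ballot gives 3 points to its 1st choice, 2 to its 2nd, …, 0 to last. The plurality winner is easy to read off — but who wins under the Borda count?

Plurality first-place counts: Eve 0, Alice 2, Grace 18, Hank 17 → Grace.
Borda totals: Eve 38, Alice 40, Grace 63, Hank 81 → Hank.

Hank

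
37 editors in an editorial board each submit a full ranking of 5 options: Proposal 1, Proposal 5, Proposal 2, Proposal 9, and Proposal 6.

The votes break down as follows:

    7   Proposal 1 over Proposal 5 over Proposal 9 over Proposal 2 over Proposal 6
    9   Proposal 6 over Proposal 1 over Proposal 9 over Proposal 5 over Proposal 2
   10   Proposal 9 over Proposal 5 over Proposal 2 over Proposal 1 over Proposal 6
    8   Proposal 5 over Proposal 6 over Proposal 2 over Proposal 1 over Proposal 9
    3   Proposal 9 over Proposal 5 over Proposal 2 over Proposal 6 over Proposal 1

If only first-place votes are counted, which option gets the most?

First-place vote totals:
  Proposal 1: 7
  Proposal 5: 8
  Proposal 2: 0
  Proposal 9: 13
  Proposal 6: 9
Proposal 9 has the most first-place votes.

Proposal 9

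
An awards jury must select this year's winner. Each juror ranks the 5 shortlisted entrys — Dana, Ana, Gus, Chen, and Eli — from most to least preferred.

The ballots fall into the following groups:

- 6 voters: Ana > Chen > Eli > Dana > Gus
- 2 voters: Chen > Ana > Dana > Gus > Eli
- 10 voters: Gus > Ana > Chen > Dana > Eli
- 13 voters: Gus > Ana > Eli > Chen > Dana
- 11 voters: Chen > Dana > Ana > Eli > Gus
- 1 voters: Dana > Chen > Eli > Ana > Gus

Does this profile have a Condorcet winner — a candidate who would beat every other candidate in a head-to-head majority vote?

Head-to-head results (43 voters total):
Dana vs Ana: Ana wins 31–12.
Dana vs Gus: Gus wins 23–20.
Dana vs Chen: Chen wins 42–1.
Dana vs Eli: Dana wins 24–19.
Ana vs Gus: Gus wins 23–20.
Ana vs Chen: Ana wins 29–14.
Ana vs Eli: Ana wins 42–1.
Gus vs Chen: Gus wins 23–20.
Gus vs Eli: Gus wins 25–18.
Chen vs Eli: Chen wins 30–13.
Gus beats each rival — Dana (23–20), Ana (23–20), Chen (23–20), Eli (25–18) — so Gus is the Condorcet winner.

Yes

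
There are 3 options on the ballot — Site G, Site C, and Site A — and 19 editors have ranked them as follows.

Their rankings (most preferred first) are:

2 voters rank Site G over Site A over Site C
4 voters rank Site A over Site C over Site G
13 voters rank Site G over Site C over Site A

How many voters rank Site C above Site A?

13

Ballots ranking Site C above Site A: 13.
Ballots ranking Site A above Site C: 2+4 = 6.
So 13 of 19 voters prefer Site C to Site A.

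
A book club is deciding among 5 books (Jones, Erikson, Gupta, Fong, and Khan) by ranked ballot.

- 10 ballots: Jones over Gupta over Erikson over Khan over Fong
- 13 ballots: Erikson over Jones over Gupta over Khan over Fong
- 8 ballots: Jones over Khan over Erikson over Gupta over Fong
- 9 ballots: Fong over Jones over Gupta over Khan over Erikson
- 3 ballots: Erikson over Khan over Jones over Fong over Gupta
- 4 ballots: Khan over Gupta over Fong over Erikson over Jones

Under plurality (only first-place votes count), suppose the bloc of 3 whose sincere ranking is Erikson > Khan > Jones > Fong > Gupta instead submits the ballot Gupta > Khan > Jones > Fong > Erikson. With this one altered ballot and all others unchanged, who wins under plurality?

First-place totals with the altered ballot: Jones 18, Erikson 13, Gupta 3, Fong 9, Khan 4.
The winner is unchanged: still Jones.

Jones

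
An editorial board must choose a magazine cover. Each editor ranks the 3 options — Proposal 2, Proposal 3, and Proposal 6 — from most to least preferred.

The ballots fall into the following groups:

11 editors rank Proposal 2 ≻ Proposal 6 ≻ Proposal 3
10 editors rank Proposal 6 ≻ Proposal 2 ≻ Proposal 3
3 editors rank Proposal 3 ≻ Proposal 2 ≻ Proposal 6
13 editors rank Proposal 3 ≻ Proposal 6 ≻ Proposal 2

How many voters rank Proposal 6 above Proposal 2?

Ballots ranking Proposal 6 above Proposal 2: 10+13 = 23.
Ballots ranking Proposal 2 above Proposal 6: 11+3 = 14.
So 23 of 37 voters prefer Proposal 6 to Proposal 2.

23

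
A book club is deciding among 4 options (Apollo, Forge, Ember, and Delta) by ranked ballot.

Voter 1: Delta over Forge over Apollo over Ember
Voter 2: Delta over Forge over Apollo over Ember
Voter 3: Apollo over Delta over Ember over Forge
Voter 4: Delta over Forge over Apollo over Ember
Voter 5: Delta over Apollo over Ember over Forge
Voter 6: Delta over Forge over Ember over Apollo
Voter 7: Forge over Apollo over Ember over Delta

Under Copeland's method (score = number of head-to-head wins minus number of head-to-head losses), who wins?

Delta

Pairwise results:
  Apollo vs Forge: Forge wins 5–2.
  Apollo vs Ember: Apollo wins 6–1.
  Apollo vs Delta: Delta wins 5–2.
  Forge vs Ember: Forge wins 5–2.
  Forge vs Delta: Delta wins 6–1.
  Ember vs Delta: Delta wins 6–1.
Copeland scores (wins − losses):
  Apollo: 1 − 2 = -1
  Forge: 2 − 1 = 1
  Ember: 0 − 3 = -3
  Delta: 3 − 0 = 3
Delta has the best Copeland score.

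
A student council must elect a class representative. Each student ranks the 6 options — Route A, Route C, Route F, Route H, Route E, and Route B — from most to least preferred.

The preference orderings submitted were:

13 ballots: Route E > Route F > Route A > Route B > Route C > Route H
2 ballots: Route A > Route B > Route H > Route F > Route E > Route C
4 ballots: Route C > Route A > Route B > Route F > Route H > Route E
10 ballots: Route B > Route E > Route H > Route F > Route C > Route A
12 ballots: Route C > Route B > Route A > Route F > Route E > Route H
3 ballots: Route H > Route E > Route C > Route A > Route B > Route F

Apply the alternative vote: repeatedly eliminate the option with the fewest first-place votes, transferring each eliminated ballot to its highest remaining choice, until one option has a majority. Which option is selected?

Route E

Round 1: Route C 16, Route E 13, Route B 10, Route H 3, Route A 2, Route F 0. Route F has the fewest and is eliminated.
Round 2: Route C 16, Route E 13, Route B 10, Route H 3, Route A 2. Route A has the fewest and is eliminated.
Round 3: Route C 16, Route E 13, Route B 12, Route H 3. Route H has the fewest and is eliminated.
Round 4: Route C 16, Route E 16, Route B 12. Route B has the fewest and is eliminated.
Round 5: Route E 28, Route C 16. Route E has a majority.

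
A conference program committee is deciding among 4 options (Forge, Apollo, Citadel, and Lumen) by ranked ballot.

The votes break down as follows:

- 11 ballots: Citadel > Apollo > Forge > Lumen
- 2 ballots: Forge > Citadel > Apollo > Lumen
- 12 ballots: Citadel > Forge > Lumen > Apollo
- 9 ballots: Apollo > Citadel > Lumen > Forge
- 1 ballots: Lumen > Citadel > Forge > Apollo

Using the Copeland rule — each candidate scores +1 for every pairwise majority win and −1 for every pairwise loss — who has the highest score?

Pairwise results:
  Forge vs Apollo: Apollo wins 20–15.
  Forge vs Citadel: Citadel wins 33–2.
  Forge vs Lumen: Forge wins 25–10.
  Apollo vs Citadel: Citadel wins 26–9.
  Apollo vs Lumen: Apollo wins 22–13.
  Citadel vs Lumen: Citadel wins 34–1.
Copeland scores (wins − losses):
  Forge: 1 − 2 = -1
  Apollo: 2 − 1 = 1
  Citadel: 3 − 0 = 3
  Lumen: 0 − 3 = -3
Citadel has the best Copeland score.

Citadel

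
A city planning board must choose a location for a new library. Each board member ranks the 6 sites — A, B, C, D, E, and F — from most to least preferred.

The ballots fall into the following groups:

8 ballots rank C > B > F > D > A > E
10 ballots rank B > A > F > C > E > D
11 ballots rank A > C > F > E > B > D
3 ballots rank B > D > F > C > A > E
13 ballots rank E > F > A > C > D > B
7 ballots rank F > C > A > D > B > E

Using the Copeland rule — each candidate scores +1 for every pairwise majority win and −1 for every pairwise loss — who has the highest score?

F

Pairwise results:
  A vs B: A wins 31–21.
  A vs C: A wins 34–18.
  A vs D: A wins 41–11.
  A vs E: A wins 39–13.
  A vs F: F wins 31–21.
  B vs C: C wins 39–13.
  B vs D: B wins 32–20.
  B vs E: B wins 28–24.
  B vs F: F wins 31–21.
  C vs D: C wins 49–3.
  C vs E: C wins 39–13.
  C vs F: F wins 33–19.
  D vs E: E wins 34–18.
  D vs F: F wins 49–3.
  E vs F: F wins 39–13.
Copeland scores (wins − losses):
  A: 4 − 1 = 3
  B: 2 − 3 = -1
  C: 3 − 2 = 1
  D: 0 − 5 = -5
  E: 1 − 4 = -3
  F: 5 − 0 = 5
F has the best Copeland score.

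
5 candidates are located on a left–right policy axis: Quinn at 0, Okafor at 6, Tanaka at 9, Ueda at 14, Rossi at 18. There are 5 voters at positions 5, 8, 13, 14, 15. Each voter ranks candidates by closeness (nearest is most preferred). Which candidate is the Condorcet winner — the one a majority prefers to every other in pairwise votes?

With single-peaked preferences on a line, the Condorcet winner is the candidate closest to the median voter.
The median voter (position 13) is closest to Ueda at 14.
Check: Ueda vs Okafor — voters closer to Ueda: 3 of 5.

Ueda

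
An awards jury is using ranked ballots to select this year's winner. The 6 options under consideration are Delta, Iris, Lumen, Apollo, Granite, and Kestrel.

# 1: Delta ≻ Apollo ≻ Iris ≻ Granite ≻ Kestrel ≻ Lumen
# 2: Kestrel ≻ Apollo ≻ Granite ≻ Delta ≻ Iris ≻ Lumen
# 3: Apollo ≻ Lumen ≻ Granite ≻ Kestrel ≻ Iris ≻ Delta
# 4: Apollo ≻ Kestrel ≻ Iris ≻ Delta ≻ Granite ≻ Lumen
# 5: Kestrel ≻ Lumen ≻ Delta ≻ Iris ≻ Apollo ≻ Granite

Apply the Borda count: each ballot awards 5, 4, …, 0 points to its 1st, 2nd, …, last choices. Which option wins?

Apollo

Borda scores:
  Delta: 5 + 2 + 0 + 2 + 3 = 12
  Iris: 3 + 1 + 1 + 3 + 2 = 10
  Lumen: 0 + 0 + 4 + 0 + 4 = 8
  Apollo: 4 + 4 + 5 + 5 + 1 = 19
  Granite: 2 + 3 + 3 + 1 + 0 = 9
  Kestrel: 1 + 5 + 2 + 4 + 5 = 17
Apollo has the highest total.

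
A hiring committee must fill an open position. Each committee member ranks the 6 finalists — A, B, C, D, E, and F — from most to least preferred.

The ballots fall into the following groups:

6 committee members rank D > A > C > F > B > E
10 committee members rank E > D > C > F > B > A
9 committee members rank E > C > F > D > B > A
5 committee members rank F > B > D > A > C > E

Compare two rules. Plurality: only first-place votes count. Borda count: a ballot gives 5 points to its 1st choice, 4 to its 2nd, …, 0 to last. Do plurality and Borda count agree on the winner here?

No

Plurality first-place counts: A 0, B 0, C 0, D 6, E 19, F 5 → E.
Borda totals: A 34, B 45, C 89, D 103, E 95, F 84 → D.
The two rules disagree: plurality picks E, Borda picks D.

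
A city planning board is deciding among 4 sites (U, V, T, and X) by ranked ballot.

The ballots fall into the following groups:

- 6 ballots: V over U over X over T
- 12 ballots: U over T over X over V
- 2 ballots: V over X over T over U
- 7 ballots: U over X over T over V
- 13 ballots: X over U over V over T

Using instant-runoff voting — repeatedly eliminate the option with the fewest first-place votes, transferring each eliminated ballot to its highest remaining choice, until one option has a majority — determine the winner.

Round 1: U 19, X 13, V 8, T 0. T has the fewest and is eliminated.
Round 2: U 19, X 13, V 8. V has the fewest and is eliminated.
Round 3: U 25, X 15. U has a majority.

U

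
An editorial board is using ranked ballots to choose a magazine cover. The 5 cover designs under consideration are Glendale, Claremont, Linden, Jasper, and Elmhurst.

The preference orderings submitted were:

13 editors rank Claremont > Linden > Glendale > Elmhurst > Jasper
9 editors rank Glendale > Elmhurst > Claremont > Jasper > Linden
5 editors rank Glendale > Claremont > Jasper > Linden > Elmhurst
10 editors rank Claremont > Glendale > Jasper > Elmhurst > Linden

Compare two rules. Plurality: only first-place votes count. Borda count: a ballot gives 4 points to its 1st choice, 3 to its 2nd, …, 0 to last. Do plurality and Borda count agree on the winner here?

Yes

Plurality first-place counts: Glendale 14, Claremont 23, Linden 0, Jasper 0, Elmhurst 0 → Claremont.
Borda totals: Glendale 112, Claremont 125, Linden 44, Jasper 39, Elmhurst 50 → Claremont.
The two rules agree on Claremont.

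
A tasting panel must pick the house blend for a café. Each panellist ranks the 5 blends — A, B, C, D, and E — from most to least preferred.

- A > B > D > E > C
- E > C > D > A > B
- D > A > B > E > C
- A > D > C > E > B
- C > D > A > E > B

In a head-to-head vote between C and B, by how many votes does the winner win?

Ballots ranking C above B: 3.
Ballots ranking B above C: 2.
C wins 3–2, a margin of 1.

1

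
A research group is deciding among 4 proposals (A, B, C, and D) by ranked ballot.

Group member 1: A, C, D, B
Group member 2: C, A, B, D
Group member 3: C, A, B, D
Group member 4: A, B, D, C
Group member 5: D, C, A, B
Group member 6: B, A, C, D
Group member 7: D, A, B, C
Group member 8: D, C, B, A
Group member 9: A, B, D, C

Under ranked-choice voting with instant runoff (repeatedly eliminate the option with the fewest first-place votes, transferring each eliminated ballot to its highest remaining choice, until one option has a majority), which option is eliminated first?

Round 1: A 3, D 3, C 2, B 1. B has the fewest and is eliminated.
Round 2: A 4, D 3, C 2. C has the fewest and is eliminated.
Round 3: A 6, D 3. A has a majority.

B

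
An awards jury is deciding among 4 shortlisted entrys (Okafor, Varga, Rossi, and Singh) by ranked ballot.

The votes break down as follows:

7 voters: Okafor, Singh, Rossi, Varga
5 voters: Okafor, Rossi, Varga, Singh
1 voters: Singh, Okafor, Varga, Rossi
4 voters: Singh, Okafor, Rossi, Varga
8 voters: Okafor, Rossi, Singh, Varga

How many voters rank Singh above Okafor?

Ballots ranking Singh above Okafor: 1+4 = 5.
Ballots ranking Okafor above Singh: 7+5+8 = 20.
So 5 of 25 voters prefer Singh to Okafor.

5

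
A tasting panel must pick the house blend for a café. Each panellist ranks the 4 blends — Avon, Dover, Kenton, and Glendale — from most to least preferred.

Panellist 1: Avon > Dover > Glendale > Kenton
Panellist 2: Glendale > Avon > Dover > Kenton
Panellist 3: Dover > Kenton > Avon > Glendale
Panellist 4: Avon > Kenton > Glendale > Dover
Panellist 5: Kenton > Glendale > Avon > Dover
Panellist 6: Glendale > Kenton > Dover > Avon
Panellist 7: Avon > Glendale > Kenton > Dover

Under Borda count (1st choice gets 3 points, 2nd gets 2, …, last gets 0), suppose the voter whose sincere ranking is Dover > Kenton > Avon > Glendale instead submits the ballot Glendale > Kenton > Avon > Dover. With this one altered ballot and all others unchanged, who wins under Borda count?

Borda totals with the altered ballot: Avon 13, Dover 4, Kenton 10, Glendale 15.
The switch changes the winner from Avon to Glendale.

Glendale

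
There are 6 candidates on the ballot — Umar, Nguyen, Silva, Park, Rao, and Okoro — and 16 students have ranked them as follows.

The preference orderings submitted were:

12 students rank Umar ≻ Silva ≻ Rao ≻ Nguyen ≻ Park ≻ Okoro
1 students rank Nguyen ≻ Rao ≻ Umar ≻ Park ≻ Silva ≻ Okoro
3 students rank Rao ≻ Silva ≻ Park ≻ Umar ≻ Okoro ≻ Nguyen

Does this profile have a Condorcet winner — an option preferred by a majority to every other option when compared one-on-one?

Head-to-head results (16 voters total):
Umar vs Nguyen: Umar wins 15–1.
Umar vs Silva: Umar wins 13–3.
Umar vs Park: Umar wins 13–3.
Umar vs Rao: Umar wins 12–4.
Umar vs Okoro: Umar wins 16–0.
Nguyen vs Silva: Silva wins 15–1.
Nguyen vs Park: Nguyen wins 13–3.
Nguyen vs Rao: Rao wins 15–1.
Nguyen vs Okoro: Nguyen wins 13–3.
Silva vs Park: Silva wins 15–1.
Silva vs Rao: Silva wins 12–4.
Silva vs Okoro: Silva wins 16–0.
Park vs Rao: Rao wins 16–0.
Park vs Okoro: Park wins 16–0.
Rao vs Okoro: Rao wins 16–0.
Umar beats each rival — Nguyen (15–1), Silva (13–3), Park (13–3), Rao (12–4), Okoro (16–0) — so Umar is the Condorcet winner.

Yes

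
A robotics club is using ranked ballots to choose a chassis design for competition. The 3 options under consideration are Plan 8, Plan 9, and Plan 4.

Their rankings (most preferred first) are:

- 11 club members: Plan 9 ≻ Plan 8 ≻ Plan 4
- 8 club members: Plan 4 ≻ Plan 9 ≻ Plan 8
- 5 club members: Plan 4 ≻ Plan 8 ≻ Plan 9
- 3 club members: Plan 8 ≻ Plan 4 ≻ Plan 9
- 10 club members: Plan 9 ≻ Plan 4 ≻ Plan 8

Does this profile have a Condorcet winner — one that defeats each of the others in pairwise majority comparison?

Yes

Head-to-head results (37 voters total):
Plan 8 vs Plan 9: Plan 9 wins 29–8.
Plan 8 vs Plan 4: Plan 4 wins 23–14.
Plan 9 vs Plan 4: Plan 9 wins 21–16.
Plan 9 beats each rival — Plan 8 (29–8), Plan 4 (21–16) — so Plan 9 is the Condorcet winner.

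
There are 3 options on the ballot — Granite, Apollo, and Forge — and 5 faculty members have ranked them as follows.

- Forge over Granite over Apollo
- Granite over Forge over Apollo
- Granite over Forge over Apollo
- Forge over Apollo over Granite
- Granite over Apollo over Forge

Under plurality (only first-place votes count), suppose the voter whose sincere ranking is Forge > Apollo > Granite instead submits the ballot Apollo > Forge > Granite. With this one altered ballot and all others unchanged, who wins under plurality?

Granite

First-place totals with the altered ballot: Granite 3, Apollo 1, Forge 1.
The winner is unchanged: still Granite.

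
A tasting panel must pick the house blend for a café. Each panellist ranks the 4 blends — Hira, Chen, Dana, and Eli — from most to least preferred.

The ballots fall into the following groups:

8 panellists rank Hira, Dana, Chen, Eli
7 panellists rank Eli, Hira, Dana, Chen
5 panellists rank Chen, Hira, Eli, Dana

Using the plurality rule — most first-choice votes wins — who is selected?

Hira

First-place vote totals:
  Hira: 8
  Chen: 5
  Dana: 0
  Eli: 7
Hira has the most first-place votes.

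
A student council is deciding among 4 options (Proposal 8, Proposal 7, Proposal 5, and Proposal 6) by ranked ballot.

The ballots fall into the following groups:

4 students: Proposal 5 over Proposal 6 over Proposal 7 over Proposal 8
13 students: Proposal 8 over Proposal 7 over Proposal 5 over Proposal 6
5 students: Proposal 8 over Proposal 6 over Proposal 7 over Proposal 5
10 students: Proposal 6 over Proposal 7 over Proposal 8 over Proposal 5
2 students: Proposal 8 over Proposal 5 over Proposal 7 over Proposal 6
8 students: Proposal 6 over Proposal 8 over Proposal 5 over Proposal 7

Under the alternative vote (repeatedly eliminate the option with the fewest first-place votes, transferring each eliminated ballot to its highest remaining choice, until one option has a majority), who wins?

Round 1: Proposal 8 20, Proposal 6 18, Proposal 5 4, Proposal 7 0. Proposal 7 has the fewest and is eliminated.
Round 2: Proposal 8 20, Proposal 6 18, Proposal 5 4. Proposal 5 has the fewest and is eliminated.
Round 3: Proposal 6 22, Proposal 8 20. Proposal 6 has a majority.

Proposal 6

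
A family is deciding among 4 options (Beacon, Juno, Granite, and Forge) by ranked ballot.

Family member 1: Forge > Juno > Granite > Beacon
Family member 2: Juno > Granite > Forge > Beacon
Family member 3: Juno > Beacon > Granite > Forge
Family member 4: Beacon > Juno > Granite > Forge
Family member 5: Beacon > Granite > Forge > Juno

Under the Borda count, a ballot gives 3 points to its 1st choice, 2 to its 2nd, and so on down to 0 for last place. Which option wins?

Borda scores:
  Beacon: 0 + 0 + 2 + 3 + 3 = 8
  Juno: 2 + 3 + 3 + 2 + 0 = 10
  Granite: 1 + 2 + 1 + 1 + 2 = 7
  Forge: 3 + 1 + 0 + 0 + 1 = 5
Juno has the highest total.

Juno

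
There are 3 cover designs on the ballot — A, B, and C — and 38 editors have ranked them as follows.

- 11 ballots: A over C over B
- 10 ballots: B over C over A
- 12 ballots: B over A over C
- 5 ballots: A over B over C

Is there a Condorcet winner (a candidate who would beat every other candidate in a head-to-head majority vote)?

Yes

Head-to-head results (38 voters total):
A vs B: B wins 22–16.
A vs C: A wins 28–10.
B vs C: B wins 27–11.
B beats each rival — A (22–16), C (27–11) — so B is the Condorcet winner.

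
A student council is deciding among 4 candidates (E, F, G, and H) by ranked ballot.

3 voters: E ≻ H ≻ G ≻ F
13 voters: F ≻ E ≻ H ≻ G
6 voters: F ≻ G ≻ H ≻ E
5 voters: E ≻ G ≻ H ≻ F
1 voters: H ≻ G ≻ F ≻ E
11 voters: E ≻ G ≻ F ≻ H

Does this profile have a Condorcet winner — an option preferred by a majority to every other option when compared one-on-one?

Head-to-head results (39 voters total):
E vs F: F wins 20–19.
E vs G: E wins 32–7.
E vs H: E wins 32–7.
F vs G: G wins 20–19.
F vs H: F wins 30–9.
G vs H: G wins 22–17.
No candidate beats all others: E beats G beats F beats E, a majority cycle.

No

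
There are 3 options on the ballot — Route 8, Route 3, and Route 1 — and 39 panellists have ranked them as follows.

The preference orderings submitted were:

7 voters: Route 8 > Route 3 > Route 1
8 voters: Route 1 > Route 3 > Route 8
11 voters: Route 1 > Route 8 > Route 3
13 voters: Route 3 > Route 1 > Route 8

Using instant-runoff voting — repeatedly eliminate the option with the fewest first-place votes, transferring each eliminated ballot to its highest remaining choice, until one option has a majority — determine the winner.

Round 1: Route 1 19, Route 3 13, Route 8 7. Route 8 has the fewest and is eliminated.
Round 2: Route 3 20, Route 1 19. Route 3 has a majority.

Route 3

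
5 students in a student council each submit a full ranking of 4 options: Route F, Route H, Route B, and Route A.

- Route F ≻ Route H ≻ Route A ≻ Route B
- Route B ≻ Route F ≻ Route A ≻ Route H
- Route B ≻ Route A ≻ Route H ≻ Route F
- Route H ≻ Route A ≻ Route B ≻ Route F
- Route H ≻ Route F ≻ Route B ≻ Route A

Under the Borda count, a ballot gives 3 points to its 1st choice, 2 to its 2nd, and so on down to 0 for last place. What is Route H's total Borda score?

Borda scores:
  Route F: 3 + 2 + 0 + 0 + 2 = 7
  Route H: 2 + 0 + 1 + 3 + 3 = 9
  Route B: 0 + 3 + 3 + 1 + 1 = 8
  Route A: 1 + 1 + 2 + 2 + 0 = 6

9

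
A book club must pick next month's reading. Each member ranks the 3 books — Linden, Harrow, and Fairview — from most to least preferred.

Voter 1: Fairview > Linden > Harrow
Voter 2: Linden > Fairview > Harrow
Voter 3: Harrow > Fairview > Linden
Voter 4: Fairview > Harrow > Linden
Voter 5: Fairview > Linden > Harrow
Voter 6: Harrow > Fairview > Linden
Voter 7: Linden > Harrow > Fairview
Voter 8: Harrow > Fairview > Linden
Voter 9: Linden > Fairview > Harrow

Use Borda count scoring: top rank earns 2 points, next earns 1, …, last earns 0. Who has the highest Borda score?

Borda scores:
  Linden: 1 + 2 + 0 + 0 + 1 + 0 + 2 + 0 + 2 = 8
  Harrow: 0 + 0 + 2 + 1 + 0 + 2 + 1 + 2 + 0 = 8
  Fairview: 2 + 1 + 1 + 2 + 2 + 1 + 0 + 1 + 1 = 11
Fairview has the highest total.

Fairview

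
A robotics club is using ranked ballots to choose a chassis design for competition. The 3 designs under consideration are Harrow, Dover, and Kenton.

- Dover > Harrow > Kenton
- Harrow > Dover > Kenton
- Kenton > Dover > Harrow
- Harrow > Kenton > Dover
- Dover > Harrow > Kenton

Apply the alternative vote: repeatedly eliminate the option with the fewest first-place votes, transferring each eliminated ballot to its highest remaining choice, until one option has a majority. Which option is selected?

Dover

Round 1: Harrow 2, Dover 2, Kenton 1. Kenton has the fewest and is eliminated.
Round 2: Dover 3, Harrow 2. Dover has a majority.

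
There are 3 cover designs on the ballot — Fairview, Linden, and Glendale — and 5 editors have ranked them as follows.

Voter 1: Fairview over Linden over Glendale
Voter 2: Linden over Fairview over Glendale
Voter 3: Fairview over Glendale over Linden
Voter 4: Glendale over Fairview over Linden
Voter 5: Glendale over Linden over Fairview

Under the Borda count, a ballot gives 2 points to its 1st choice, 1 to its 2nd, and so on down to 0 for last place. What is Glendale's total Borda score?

Borda scores:
  Fairview: 2 + 1 + 2 + 1 + 0 = 6
  Linden: 1 + 2 + 0 + 0 + 1 = 4
  Glendale: 0 + 0 + 1 + 2 + 2 = 5

5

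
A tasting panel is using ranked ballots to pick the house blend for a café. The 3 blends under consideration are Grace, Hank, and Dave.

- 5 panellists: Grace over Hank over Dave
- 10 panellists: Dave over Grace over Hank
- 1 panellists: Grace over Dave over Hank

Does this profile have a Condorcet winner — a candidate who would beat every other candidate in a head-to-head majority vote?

Yes

Head-to-head results (16 voters total):
Grace vs Hank: Grace wins 16–0.
Grace vs Dave: Dave wins 10–6.
Hank vs Dave: Dave wins 11–5.
Dave beats each rival — Grace (10–6), Hank (11–5) — so Dave is the Condorcet winner.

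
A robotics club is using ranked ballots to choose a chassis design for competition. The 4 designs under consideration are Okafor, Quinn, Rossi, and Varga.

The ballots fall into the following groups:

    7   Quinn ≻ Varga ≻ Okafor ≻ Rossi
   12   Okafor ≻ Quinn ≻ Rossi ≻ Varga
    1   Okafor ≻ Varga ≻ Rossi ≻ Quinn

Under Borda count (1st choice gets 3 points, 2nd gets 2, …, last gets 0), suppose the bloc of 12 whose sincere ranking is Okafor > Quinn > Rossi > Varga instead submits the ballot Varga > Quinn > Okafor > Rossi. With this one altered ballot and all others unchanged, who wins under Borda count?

Borda totals with the altered ballot: Okafor 22, Quinn 45, Rossi 1, Varga 52.
The switch changes the winner from Okafor to Varga.

Varga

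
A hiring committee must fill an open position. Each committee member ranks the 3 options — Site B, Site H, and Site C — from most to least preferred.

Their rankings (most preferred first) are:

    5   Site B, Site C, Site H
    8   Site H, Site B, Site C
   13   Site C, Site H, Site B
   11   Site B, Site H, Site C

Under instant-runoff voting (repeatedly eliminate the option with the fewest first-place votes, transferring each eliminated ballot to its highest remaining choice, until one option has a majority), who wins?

Site B

Round 1: Site B 16, Site C 13, Site H 8. Site H has the fewest and is eliminated.
Round 2: Site B 24, Site C 13. Site B has a majority.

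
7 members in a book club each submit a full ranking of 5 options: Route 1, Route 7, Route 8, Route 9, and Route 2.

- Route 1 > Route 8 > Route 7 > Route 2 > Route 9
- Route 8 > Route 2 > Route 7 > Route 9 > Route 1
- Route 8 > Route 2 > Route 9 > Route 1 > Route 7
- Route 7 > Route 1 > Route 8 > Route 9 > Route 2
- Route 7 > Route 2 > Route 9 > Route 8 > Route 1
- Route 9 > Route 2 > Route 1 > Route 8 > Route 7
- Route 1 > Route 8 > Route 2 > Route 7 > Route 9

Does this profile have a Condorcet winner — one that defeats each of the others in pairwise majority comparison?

No

Head-to-head results (7 voters total):
Route 1 vs Route 7: Route 1 wins 4–3.
Route 1 vs Route 8: Route 1 wins 4–3.
Route 1 vs Route 9: Route 9 wins 4–3.
Route 1 vs Route 2: Route 2 wins 4–3.
Route 7 vs Route 8: Route 8 wins 5–2.
Route 7 vs Route 9: Route 7 wins 5–2.
Route 7 vs Route 2: Route 2 wins 4–3.
Route 8 vs Route 9: Route 8 wins 5–2.
Route 8 vs Route 2: Route 8 wins 5–2.
Route 9 vs Route 2: Route 2 wins 5–2.
No candidate beats all others: Route 1 beats Route 7 beats Route 9 beats Route 1, a majority cycle.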